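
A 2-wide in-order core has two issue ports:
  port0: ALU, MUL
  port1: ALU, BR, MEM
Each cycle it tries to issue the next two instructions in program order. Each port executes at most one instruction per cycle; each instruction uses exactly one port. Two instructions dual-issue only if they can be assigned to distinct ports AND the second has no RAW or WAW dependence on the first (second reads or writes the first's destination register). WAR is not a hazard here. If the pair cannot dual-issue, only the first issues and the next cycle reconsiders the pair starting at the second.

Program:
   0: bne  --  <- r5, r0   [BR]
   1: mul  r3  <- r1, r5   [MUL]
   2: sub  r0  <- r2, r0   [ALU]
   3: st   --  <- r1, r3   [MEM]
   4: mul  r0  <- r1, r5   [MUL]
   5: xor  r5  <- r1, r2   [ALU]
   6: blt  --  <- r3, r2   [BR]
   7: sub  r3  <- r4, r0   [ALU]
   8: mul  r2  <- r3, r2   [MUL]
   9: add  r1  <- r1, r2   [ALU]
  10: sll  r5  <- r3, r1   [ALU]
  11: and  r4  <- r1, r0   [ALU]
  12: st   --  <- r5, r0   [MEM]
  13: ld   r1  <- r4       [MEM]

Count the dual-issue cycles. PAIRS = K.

PAIRS = 5

[0] i0,i1  bne+mul  -- 2-wide
[1] i2,i3  sub+st  -- 2-wide
[2] i4,i5  mul+xor  -- 2-wide
[3] i6,i7  blt+sub  -- 2-wide
[4] i8  mul  -- RAW r2
[5] i9  add  -- RAW r1
[6] i10,i11  sll+and  -- 2-wide
[7] i12  st  -- no-port MEM/MEM
[8] i13  ld  -- tail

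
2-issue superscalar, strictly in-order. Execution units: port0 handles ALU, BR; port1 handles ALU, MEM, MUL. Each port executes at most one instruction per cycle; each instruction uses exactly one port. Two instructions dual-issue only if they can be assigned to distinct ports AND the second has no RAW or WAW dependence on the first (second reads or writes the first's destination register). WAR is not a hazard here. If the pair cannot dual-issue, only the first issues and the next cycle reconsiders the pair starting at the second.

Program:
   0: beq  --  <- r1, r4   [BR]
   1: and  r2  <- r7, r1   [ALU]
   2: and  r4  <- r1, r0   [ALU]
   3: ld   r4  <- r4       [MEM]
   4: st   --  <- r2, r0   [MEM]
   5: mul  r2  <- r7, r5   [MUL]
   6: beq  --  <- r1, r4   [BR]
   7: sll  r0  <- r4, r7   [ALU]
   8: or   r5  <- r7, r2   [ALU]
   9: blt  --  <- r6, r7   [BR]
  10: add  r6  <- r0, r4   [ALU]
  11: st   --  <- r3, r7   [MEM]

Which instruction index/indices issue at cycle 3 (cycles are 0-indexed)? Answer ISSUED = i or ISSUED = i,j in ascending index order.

#0 head=0: beq/and i0&i1 dual
#1 head=2: and i2 RAW+WAW r4
#2 head=3: ld i3 no-port MEM/MEM
#3 head=4: st i4 no-port MEM/MUL
#4 head=5: mul/beq i5&i6 dual
#5 head=7: sll/or i7&i8 dual
#6 head=9: blt/add i9&i10 dual
#7 head=11: st i11 tail

ISSUED = 4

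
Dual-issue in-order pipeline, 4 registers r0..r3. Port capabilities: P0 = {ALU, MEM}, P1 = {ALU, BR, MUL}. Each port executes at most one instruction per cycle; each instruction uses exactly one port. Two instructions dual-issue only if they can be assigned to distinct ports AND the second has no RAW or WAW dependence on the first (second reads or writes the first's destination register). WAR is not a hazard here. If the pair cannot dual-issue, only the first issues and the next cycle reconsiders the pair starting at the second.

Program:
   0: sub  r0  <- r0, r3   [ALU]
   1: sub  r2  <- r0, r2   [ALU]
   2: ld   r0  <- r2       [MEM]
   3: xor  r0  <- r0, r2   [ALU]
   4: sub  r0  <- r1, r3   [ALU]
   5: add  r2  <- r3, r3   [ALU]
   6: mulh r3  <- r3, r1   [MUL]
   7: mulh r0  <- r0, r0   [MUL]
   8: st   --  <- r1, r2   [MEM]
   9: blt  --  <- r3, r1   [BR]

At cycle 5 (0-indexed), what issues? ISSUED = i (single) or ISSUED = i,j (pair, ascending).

#0 head=0: sub i0 RAW r0
#1 head=1: sub i1 RAW r2
#2 head=2: ld i2 RAW+WAW r0
#3 head=3: xor i3 WAW r0
#4 head=4: sub+add i4&i5 dual
#5 head=6: mulh i6 no-port MUL/MUL
#6 head=7: mulh+st i7&i8 dual
#7 head=9: blt i9 tail

ISSUED = 6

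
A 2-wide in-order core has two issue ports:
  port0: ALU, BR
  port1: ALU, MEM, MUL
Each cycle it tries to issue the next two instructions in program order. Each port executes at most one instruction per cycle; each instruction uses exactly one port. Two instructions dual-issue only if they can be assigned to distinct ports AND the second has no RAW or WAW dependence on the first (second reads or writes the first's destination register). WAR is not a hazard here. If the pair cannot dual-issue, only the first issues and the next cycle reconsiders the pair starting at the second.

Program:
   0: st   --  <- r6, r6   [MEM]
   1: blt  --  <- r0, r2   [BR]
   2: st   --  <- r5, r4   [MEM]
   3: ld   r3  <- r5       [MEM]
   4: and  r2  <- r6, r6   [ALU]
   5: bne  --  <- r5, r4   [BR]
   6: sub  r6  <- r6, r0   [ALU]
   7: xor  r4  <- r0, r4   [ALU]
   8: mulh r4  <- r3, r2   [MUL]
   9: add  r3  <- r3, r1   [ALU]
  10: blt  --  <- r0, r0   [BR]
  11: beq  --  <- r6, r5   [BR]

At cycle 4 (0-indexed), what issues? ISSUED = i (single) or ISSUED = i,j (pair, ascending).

c0: i0,i1 st.MEM/blt.BR  dual
c1: i2 st.MEM  no-port MEM/MEM
c2: i3,i4 ld.MEM/and.ALU  dual
c3: i5,i6 bne.BR/sub.ALU  dual
c4: i7 xor.ALU  WAW r4
c5: i8,i9 mulh.MUL/add.ALU  dual
c6: i10 blt.BR  no-port BR/BR
c7: i11 beq.BR  tail

ISSUED = 7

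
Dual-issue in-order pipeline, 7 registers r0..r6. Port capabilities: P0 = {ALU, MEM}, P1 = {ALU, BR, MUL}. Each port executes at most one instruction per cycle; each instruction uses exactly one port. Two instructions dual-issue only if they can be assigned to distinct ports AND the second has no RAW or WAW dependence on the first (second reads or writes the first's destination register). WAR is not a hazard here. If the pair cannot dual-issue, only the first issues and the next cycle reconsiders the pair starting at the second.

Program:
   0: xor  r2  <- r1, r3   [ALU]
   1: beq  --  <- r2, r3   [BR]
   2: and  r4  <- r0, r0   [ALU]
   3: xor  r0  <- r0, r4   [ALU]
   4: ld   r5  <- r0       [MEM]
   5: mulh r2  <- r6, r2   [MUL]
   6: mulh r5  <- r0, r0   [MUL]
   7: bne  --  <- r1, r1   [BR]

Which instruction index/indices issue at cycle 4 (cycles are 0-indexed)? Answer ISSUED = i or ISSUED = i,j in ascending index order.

ISSUED = 6

c0: i0 xor.ALU  RAW r2
c1: i1&i2 beq.BR/and.ALU  2-wide
c2: i3 xor.ALU  RAW r0
c3: i4&i5 ld.MEM/mulh.MUL  2-wide
c4: i6 mulh.MUL  no-port MUL/BR
c5: i7 bne.BR  tail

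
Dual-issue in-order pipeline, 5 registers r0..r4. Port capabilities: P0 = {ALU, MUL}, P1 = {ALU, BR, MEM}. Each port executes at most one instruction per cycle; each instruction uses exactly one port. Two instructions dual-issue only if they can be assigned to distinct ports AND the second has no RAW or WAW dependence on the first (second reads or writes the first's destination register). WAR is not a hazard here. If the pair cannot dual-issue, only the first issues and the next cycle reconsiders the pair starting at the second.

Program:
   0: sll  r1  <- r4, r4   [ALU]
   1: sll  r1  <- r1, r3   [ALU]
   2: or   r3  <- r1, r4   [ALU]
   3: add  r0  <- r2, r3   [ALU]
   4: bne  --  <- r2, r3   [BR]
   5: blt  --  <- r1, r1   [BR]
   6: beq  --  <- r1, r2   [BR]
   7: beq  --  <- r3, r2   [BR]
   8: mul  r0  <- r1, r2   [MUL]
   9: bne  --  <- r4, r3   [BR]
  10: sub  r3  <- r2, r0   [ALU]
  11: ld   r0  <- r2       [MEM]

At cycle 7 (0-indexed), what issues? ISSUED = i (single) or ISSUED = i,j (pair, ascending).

ISSUED = 9,10

  cy0 -> i0 (sll.ALU) RAW+WAW r1
  cy1 -> i1 (sll.ALU) RAW r1
  cy2 -> i2 (or.ALU) RAW r3
  cy3 -> i3/i4 (add.ALU bne.BR) 2-wide
  cy4 -> i5 (blt.BR) no-port BR/BR
  cy5 -> i6 (beq.BR) no-port BR/BR
  cy6 -> i7/i8 (beq.BR mul.MUL) 2-wide
  cy7 -> i9/i10 (bne.BR sub.ALU) 2-wide
  cy8 -> i11 (ld.MEM) tail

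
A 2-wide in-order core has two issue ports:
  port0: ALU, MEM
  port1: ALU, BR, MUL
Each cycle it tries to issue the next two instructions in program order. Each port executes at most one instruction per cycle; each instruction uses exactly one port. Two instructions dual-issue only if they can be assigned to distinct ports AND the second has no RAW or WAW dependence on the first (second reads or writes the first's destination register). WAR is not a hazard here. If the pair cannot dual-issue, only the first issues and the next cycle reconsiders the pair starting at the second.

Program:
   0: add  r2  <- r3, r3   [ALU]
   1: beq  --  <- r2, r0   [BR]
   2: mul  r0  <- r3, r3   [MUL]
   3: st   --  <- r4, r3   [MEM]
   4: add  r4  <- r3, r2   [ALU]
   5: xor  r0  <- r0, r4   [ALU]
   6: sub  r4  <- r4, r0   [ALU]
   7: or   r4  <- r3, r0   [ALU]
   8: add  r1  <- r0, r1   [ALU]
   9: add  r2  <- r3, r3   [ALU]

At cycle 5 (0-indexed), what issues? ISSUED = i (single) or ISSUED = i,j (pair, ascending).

t=0 i0:add.ALU ; RAW r2
t=1 i1:beq.BR ; no-port BR/MUL
t=2 i2&i3:mul.MUL/st.MEM ; 2-wide
t=3 i4:add.ALU ; RAW r4
t=4 i5:xor.ALU ; RAW r0
t=5 i6:sub.ALU ; WAW r4
t=6 i7&i8:or.ALU/add.ALU ; 2-wide
t=7 i9:add.ALU ; tail

ISSUED = 6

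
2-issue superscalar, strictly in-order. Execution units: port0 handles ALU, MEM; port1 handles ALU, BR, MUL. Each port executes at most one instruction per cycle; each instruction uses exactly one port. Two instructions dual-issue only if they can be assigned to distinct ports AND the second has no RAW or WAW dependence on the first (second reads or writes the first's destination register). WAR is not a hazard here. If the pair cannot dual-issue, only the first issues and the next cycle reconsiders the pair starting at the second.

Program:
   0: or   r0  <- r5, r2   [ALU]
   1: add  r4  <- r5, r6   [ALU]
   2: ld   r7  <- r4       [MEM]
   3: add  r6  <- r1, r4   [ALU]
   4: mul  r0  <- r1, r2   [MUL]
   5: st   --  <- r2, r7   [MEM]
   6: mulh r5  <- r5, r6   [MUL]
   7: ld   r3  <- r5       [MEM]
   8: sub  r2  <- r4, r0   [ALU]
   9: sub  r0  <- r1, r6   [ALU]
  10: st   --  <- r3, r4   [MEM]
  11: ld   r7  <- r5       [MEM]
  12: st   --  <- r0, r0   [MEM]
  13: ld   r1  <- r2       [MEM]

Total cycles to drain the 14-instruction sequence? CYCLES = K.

0. or/add @i0&i1  | 2-wide
1. ld/add @i2&i3  | 2-wide
2. mul/st @i4&i5  | 2-wide
3. mulh @i6  | RAW r5
4. ld/sub @i7&i8  | 2-wide
5. sub/st @i9&i10  | 2-wide
6. ld @i11  | no-port MEM/MEM
7. st @i12  | no-port MEM/MEM
8. ld @i13  | tail

CYCLES = 9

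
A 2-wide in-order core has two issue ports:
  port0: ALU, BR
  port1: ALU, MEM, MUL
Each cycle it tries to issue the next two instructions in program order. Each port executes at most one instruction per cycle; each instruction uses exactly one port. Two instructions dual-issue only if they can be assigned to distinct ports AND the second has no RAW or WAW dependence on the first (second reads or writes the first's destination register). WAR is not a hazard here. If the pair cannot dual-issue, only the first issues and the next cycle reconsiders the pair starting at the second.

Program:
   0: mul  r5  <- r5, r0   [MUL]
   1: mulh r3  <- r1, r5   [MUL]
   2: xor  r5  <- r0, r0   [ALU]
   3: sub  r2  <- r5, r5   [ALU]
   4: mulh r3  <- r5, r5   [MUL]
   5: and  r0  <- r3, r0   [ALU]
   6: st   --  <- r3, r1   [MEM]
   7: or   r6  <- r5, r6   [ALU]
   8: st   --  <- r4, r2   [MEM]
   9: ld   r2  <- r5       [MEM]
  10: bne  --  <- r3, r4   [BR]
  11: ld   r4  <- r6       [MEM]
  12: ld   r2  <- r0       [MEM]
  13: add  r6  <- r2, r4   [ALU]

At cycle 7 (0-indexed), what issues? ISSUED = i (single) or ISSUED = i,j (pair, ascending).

c0: i0 mul.MUL  no-port MUL/MUL
c1: i1,i2 mulh.MUL;xor.ALU  2-wide
c2: i3,i4 sub.ALU;mulh.MUL  2-wide
c3: i5,i6 and.ALU;st.MEM  2-wide
c4: i7,i8 or.ALU;st.MEM  2-wide
c5: i9,i10 ld.MEM;bne.BR  2-wide
c6: i11 ld.MEM  no-port MEM/MEM
c7: i12 ld.MEM  RAW r2
c8: i13 add.ALU  tail

ISSUED = 12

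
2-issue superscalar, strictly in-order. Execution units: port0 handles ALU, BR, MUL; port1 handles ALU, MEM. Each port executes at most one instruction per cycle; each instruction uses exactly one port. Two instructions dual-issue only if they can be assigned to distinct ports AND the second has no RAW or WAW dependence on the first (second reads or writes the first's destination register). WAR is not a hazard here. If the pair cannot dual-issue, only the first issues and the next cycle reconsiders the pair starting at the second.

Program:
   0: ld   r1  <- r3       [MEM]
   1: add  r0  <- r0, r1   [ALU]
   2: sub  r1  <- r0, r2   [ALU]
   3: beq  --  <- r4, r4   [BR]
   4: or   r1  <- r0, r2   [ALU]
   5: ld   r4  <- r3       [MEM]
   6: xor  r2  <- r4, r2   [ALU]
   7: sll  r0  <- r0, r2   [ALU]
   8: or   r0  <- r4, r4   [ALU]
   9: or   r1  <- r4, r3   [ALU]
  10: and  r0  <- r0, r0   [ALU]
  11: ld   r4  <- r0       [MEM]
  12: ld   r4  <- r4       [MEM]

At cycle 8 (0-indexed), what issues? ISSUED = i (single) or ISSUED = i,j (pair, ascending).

[0] i0  ld  -- RAW r1
[1] i1  add  -- RAW r0
[2] i2,i3  sub+beq  -- 2-wide
[3] i4,i5  or+ld  -- 2-wide
[4] i6  xor  -- RAW r2
[5] i7  sll  -- WAW r0
[6] i8,i9  or+or  -- 2-wide
[7] i10  and  -- RAW r0
[8] i11  ld  -- no-port MEM/MEM
[9] i12  ld  -- tail

ISSUED = 11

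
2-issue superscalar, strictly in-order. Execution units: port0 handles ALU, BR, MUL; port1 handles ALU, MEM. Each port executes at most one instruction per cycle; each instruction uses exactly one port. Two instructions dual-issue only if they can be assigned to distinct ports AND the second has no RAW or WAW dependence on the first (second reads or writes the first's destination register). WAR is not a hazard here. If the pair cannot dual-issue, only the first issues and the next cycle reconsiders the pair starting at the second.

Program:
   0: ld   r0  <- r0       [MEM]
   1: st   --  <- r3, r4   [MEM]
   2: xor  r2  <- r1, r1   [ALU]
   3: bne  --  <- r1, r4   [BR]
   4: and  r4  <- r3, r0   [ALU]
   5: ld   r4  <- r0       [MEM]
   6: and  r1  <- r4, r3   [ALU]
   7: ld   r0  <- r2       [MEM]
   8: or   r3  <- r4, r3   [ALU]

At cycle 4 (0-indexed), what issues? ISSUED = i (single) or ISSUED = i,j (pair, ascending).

t=0 i0:ld ; no-port MEM/MEM
t=1 i1,i2:st xor ; 2-wide
t=2 i3,i4:bne and ; 2-wide
t=3 i5:ld ; RAW r4
t=4 i6,i7:and ld ; 2-wide
t=5 i8:or ; tail

ISSUED = 6,7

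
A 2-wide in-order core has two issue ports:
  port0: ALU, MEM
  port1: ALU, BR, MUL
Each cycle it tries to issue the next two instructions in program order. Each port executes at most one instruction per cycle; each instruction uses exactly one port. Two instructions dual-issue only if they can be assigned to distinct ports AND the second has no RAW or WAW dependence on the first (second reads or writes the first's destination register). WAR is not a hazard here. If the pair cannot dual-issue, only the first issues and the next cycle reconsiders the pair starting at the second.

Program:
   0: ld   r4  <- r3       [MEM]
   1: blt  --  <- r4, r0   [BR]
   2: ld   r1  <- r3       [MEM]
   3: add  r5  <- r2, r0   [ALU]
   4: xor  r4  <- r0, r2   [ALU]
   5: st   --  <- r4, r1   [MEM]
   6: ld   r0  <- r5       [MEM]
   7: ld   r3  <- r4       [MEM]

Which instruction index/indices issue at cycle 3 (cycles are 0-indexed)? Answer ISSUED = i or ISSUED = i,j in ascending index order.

ISSUED = 5

  cy0 -> i0 (ld) RAW r4
  cy1 -> i1,i2 (blt ld) pair
  cy2 -> i3,i4 (add xor) pair
  cy3 -> i5 (st) no-port MEM/MEM
  cy4 -> i6 (ld) no-port MEM/MEM
  cy5 -> i7 (ld) tail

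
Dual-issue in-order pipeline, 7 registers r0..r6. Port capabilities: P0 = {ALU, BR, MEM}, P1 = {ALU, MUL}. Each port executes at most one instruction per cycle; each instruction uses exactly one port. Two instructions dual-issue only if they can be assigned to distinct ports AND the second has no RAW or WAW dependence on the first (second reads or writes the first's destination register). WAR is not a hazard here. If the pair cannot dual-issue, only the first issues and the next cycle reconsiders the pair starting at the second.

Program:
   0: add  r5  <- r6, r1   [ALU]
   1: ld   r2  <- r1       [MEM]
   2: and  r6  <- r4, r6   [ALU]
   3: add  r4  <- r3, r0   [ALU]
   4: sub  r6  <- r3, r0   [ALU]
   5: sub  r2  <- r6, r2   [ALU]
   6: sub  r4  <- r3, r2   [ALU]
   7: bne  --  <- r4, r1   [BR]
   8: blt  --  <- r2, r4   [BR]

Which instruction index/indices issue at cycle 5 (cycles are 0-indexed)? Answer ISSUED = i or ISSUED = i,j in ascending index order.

ISSUED = 7

  cy0 -> i0&i1 (add.ALU+ld.MEM) 2-wide
  cy1 -> i2&i3 (and.ALU+add.ALU) 2-wide
  cy2 -> i4 (sub.ALU) RAW r6
  cy3 -> i5 (sub.ALU) RAW r2
  cy4 -> i6 (sub.ALU) RAW r4
  cy5 -> i7 (bne.BR) no-port BR/BR
  cy6 -> i8 (blt.BR) tail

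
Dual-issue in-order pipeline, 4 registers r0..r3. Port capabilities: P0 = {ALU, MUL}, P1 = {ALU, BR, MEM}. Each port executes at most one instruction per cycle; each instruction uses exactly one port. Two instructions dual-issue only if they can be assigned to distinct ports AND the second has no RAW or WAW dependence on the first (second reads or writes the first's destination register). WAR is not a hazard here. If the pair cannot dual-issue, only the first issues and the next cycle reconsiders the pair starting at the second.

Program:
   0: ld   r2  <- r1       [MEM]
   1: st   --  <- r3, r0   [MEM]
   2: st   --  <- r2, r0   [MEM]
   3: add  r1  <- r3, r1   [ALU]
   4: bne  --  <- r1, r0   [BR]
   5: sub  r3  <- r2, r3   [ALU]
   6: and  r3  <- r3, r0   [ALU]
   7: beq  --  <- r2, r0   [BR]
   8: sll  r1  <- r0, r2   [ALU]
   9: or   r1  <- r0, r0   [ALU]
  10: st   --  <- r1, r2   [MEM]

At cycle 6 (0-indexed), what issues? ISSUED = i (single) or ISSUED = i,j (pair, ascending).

ISSUED = 9

t=0 i0:ld ; no-port MEM/MEM
t=1 i1:st ; no-port MEM/MEM
t=2 i2,i3:st;add ; 2-wide
t=3 i4,i5:bne;sub ; 2-wide
t=4 i6,i7:and;beq ; 2-wide
t=5 i8:sll ; WAW r1
t=6 i9:or ; RAW r1
t=7 i10:st ; tail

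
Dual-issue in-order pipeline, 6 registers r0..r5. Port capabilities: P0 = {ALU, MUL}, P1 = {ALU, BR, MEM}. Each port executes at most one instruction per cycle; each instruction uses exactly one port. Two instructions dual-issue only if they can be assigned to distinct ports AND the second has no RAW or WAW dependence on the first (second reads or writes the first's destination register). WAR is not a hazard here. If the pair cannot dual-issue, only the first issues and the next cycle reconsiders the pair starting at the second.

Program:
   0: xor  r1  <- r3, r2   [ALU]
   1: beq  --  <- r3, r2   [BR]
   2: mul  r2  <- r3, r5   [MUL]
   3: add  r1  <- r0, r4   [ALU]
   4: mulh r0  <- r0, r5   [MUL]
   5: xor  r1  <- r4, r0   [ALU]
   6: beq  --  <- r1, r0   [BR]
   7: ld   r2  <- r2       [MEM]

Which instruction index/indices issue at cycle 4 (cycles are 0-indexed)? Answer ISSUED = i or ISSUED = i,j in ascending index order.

ISSUED = 6

t=0 i0/i1:xor.ALU+beq.BR ; pair
t=1 i2/i3:mul.MUL+add.ALU ; pair
t=2 i4:mulh.MUL ; RAW r0
t=3 i5:xor.ALU ; RAW r1
t=4 i6:beq.BR ; no-port BR/MEM
t=5 i7:ld.MEM ; tail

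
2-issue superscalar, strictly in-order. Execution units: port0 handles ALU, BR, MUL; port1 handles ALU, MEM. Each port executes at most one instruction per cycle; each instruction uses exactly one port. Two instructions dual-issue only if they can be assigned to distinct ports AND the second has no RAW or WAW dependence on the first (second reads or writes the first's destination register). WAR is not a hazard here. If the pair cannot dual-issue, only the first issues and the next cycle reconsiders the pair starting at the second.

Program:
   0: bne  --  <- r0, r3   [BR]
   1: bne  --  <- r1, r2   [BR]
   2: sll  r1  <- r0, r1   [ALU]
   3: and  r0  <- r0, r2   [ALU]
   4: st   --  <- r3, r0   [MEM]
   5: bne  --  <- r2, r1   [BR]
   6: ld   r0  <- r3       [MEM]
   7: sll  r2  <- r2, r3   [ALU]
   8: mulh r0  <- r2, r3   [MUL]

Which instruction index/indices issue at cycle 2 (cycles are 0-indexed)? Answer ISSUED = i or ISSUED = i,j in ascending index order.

0. bne @i0  | no-port BR/BR
1. bne/sll @i1,i2  | dual
2. and @i3  | RAW r0
3. st/bne @i4,i5  | dual
4. ld/sll @i6,i7  | dual
5. mulh @i8  | tail

ISSUED = 3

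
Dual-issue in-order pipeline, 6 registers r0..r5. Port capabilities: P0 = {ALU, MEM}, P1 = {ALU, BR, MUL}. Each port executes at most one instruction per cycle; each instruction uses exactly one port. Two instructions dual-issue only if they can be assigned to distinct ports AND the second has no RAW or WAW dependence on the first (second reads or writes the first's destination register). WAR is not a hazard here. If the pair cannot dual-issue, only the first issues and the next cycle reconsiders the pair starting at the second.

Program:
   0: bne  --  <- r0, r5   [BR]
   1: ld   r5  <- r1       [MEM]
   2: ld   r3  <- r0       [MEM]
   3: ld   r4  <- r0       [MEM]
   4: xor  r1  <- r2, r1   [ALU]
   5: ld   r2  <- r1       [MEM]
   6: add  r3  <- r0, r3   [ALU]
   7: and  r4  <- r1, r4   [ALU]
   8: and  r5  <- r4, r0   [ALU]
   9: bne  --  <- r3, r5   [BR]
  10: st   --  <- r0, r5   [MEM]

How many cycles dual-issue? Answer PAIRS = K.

PAIRS = 4

[0] i0&i1  bne.BR;ld.MEM  -- 2-wide
[1] i2  ld.MEM  -- no-port MEM/MEM
[2] i3&i4  ld.MEM;xor.ALU  -- 2-wide
[3] i5&i6  ld.MEM;add.ALU  -- 2-wide
[4] i7  and.ALU  -- RAW r4
[5] i8  and.ALU  -- RAW r5
[6] i9&i10  bne.BR;st.MEM  -- 2-wide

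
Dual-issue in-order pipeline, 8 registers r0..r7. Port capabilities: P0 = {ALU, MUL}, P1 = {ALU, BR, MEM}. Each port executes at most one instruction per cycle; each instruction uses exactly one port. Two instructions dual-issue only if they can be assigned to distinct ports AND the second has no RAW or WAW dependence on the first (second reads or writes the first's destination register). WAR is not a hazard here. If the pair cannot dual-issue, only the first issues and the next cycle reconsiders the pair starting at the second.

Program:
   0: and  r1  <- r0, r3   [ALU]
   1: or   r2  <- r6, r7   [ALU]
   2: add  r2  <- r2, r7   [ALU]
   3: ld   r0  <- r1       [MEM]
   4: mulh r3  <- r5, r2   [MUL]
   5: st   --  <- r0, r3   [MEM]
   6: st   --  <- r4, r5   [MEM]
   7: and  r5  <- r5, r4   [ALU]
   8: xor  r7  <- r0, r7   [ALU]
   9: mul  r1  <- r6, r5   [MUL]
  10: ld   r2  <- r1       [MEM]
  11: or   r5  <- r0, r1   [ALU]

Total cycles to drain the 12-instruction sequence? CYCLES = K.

CYCLES = 7

  cy0 -> i0+i1 (and+or) 2-wide
  cy1 -> i2+i3 (add+ld) 2-wide
  cy2 -> i4 (mulh) RAW r3
  cy3 -> i5 (st) no-port MEM/MEM
  cy4 -> i6+i7 (st+and) 2-wide
  cy5 -> i8+i9 (xor+mul) 2-wide
  cy6 -> i10+i11 (ld+or) 2-wide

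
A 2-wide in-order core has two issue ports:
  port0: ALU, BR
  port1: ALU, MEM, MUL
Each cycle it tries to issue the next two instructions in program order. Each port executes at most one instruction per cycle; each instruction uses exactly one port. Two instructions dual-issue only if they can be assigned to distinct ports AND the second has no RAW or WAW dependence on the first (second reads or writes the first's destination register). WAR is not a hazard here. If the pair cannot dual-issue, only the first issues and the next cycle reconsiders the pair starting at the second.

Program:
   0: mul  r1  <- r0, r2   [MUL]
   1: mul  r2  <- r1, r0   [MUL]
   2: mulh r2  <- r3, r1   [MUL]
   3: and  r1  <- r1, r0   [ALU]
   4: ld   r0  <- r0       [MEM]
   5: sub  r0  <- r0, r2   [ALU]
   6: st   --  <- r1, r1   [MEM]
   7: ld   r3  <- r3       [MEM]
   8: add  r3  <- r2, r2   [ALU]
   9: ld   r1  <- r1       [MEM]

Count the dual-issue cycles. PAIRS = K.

PAIRS = 3

c0: i0 mul.MUL  no-port MUL/MUL
c1: i1 mul.MUL  no-port MUL/MUL
c2: i2+i3 mulh.MUL/and.ALU  2-wide
c3: i4 ld.MEM  RAW+WAW r0
c4: i5+i6 sub.ALU/st.MEM  2-wide
c5: i7 ld.MEM  WAW r3
c6: i8+i9 add.ALU/ld.MEM  2-wide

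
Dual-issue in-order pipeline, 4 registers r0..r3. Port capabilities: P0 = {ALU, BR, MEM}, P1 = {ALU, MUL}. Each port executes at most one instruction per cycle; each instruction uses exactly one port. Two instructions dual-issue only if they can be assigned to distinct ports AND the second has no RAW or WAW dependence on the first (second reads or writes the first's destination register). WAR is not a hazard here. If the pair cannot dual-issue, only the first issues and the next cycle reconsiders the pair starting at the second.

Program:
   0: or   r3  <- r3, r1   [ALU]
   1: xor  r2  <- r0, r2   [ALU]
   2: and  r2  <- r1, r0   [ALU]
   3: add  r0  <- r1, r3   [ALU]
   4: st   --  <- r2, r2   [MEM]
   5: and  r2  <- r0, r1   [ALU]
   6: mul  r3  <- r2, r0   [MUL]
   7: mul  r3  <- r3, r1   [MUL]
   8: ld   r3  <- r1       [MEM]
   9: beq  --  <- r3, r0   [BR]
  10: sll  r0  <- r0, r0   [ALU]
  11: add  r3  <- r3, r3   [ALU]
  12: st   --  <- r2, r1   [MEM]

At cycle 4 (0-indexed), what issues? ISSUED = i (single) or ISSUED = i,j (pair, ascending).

ISSUED = 7

[0] i0/i1  or.ALU/xor.ALU  -- 2-wide
[1] i2/i3  and.ALU/add.ALU  -- 2-wide
[2] i4/i5  st.MEM/and.ALU  -- 2-wide
[3] i6  mul.MUL  -- no-port MUL/MUL
[4] i7  mul.MUL  -- WAW r3
[5] i8  ld.MEM  -- no-port MEM/BR
[6] i9/i10  beq.BR/sll.ALU  -- 2-wide
[7] i11/i12  add.ALU/st.MEM  -- 2-wide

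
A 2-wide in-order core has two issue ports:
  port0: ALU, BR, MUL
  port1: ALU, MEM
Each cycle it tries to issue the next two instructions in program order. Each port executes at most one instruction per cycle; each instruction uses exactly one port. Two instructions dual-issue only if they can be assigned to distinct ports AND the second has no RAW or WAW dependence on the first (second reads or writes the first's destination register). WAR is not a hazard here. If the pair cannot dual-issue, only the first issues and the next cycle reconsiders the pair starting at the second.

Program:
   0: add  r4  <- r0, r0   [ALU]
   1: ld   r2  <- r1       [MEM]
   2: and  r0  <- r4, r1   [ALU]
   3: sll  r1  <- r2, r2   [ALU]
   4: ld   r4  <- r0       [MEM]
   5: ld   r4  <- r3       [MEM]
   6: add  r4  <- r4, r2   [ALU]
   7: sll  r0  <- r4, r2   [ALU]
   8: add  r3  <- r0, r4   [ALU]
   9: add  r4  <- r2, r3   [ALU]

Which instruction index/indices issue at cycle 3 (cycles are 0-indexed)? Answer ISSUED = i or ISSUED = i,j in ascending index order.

ISSUED = 5

c0: i0,i1 add;ld  pair
c1: i2,i3 and;sll  pair
c2: i4 ld  no-port MEM/MEM
c3: i5 ld  RAW+WAW r4
c4: i6 add  RAW r4
c5: i7 sll  RAW r0
c6: i8 add  RAW r3
c7: i9 add  tail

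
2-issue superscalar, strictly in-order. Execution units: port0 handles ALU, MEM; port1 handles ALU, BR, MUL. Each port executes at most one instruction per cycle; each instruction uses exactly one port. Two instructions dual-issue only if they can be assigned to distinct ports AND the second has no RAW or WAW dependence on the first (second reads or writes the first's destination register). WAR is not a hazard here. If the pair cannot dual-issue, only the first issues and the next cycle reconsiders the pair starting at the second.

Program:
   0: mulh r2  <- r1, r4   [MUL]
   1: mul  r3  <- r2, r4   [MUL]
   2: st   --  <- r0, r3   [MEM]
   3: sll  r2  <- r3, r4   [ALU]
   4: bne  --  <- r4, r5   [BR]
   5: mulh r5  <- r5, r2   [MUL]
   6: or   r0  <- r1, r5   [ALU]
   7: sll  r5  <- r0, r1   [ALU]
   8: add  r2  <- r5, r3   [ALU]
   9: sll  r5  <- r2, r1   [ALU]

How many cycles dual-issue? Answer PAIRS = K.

c0: i0 mulh  no-port MUL/MUL
c1: i1 mul  RAW r3
c2: i2/i3 st sll  pair
c3: i4 bne  no-port BR/MUL
c4: i5 mulh  RAW r5
c5: i6 or  RAW r0
c6: i7 sll  RAW r5
c7: i8 add  RAW r2
c8: i9 sll  tail

PAIRS = 1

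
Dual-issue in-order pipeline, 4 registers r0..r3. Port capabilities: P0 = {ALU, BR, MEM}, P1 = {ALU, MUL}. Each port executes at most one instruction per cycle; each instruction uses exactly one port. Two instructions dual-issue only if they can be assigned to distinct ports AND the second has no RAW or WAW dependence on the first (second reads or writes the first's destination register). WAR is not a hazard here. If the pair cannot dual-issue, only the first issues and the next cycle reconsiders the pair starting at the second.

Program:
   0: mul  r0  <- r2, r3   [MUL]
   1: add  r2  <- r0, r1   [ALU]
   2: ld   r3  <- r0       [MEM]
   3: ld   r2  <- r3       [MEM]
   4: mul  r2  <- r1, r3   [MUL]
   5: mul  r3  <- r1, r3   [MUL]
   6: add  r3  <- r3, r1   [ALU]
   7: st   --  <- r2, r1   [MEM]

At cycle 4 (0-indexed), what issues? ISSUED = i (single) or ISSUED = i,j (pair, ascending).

ISSUED = 5

t=0 i0:mul.MUL ; RAW r0
t=1 i1,i2:add.ALU;ld.MEM ; dual
t=2 i3:ld.MEM ; WAW r2
t=3 i4:mul.MUL ; no-port MUL/MUL
t=4 i5:mul.MUL ; RAW+WAW r3
t=5 i6,i7:add.ALU;st.MEM ; dual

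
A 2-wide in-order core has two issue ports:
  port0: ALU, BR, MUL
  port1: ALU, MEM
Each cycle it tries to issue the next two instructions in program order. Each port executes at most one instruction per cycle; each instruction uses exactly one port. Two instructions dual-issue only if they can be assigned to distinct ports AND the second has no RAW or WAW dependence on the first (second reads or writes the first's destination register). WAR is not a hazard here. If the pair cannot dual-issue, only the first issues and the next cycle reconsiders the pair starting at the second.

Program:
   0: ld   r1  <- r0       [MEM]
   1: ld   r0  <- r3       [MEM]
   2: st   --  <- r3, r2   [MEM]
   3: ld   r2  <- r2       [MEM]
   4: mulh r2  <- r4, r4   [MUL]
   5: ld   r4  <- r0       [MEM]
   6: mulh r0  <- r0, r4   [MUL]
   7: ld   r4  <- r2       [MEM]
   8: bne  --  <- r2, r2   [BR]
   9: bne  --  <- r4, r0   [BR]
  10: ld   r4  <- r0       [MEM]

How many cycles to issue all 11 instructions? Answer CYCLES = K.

  cy0 -> i0 (ld) no-port MEM/MEM
  cy1 -> i1 (ld) no-port MEM/MEM
  cy2 -> i2 (st) no-port MEM/MEM
  cy3 -> i3 (ld) WAW r2
  cy4 -> i4/i5 (mulh;ld) pair
  cy5 -> i6/i7 (mulh;ld) pair
  cy6 -> i8 (bne) no-port BR/BR
  cy7 -> i9/i10 (bne;ld) pair

CYCLES = 8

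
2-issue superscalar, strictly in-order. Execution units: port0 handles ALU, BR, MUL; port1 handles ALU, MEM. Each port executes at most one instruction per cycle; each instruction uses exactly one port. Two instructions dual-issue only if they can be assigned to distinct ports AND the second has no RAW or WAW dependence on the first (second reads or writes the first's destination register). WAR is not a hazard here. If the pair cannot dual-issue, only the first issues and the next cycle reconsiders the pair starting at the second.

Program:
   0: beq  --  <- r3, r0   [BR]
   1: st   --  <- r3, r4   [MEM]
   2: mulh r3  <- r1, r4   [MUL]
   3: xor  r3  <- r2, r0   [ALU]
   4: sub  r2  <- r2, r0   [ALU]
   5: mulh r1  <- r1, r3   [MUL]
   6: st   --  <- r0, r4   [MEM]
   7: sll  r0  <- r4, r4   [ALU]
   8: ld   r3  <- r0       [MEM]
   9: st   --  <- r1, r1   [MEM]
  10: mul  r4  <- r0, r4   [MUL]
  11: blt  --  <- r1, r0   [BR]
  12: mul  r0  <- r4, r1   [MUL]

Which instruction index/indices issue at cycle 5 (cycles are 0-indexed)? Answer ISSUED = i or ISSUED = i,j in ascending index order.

  cy0 -> i0&i1 (beq.BR;st.MEM) dual
  cy1 -> i2 (mulh.MUL) WAW r3
  cy2 -> i3&i4 (xor.ALU;sub.ALU) dual
  cy3 -> i5&i6 (mulh.MUL;st.MEM) dual
  cy4 -> i7 (sll.ALU) RAW r0
  cy5 -> i8 (ld.MEM) no-port MEM/MEM
  cy6 -> i9&i10 (st.MEM;mul.MUL) dual
  cy7 -> i11 (blt.BR) no-port BR/MUL
  cy8 -> i12 (mul.MUL) tail

ISSUED = 8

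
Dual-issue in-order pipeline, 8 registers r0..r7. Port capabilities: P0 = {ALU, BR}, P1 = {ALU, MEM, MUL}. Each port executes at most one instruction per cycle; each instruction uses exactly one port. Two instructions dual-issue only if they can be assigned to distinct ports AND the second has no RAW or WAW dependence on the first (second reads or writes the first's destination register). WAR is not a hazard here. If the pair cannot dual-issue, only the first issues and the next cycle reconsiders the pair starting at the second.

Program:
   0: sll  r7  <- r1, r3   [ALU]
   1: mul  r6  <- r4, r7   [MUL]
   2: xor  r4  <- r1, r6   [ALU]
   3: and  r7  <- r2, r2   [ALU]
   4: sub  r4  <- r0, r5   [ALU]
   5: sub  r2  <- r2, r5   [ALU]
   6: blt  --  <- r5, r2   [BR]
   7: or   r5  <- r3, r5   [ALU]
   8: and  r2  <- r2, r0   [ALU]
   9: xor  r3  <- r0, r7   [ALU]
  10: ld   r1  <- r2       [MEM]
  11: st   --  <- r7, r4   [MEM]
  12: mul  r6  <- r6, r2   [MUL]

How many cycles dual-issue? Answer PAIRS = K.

PAIRS = 4

  cy0 -> i0 (sll.ALU) RAW r7
  cy1 -> i1 (mul.MUL) RAW r6
  cy2 -> i2&i3 (xor.ALU and.ALU) pair
  cy3 -> i4&i5 (sub.ALU sub.ALU) pair
  cy4 -> i6&i7 (blt.BR or.ALU) pair
  cy5 -> i8&i9 (and.ALU xor.ALU) pair
  cy6 -> i10 (ld.MEM) no-port MEM/MEM
  cy7 -> i11 (st.MEM) no-port MEM/MUL
  cy8 -> i12 (mul.MUL) tail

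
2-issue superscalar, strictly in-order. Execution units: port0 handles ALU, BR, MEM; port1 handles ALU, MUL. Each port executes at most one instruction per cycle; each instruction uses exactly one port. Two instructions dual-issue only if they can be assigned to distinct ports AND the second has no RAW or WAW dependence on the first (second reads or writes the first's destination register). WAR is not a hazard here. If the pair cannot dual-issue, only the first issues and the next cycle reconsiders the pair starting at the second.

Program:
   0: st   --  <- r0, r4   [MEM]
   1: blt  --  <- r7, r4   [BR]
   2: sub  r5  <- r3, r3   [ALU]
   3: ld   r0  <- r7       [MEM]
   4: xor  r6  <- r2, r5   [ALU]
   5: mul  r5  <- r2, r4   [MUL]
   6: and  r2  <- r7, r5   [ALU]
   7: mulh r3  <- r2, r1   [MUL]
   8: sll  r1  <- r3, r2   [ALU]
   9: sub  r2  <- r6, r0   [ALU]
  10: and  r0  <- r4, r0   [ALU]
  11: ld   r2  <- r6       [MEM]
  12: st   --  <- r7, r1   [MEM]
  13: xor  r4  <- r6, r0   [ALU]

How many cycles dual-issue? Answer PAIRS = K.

PAIRS = 5

#0 head=0: st i0 no-port MEM/BR
#1 head=1: blt/sub i1,i2 pair
#2 head=3: ld/xor i3,i4 pair
#3 head=5: mul i5 RAW r5
#4 head=6: and i6 RAW r2
#5 head=7: mulh i7 RAW r3
#6 head=8: sll/sub i8,i9 pair
#7 head=10: and/ld i10,i11 pair
#8 head=12: st/xor i12,i13 pair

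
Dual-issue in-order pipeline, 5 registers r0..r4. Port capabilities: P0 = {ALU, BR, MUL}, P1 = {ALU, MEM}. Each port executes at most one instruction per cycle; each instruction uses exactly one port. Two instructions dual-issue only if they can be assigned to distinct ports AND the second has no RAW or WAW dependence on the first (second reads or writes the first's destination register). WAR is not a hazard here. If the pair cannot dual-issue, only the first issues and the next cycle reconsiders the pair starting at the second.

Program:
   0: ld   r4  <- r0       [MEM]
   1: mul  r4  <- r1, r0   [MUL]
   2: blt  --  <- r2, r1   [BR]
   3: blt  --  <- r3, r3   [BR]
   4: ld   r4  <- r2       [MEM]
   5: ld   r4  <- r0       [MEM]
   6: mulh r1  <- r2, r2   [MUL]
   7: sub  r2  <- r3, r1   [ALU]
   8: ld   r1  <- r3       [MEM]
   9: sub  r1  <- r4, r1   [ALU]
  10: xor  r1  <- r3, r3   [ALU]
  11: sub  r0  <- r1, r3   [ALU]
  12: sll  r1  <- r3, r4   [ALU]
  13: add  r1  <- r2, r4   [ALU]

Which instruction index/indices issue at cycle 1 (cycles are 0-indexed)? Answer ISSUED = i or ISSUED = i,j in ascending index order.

ISSUED = 1

#0 head=0: ld i0 WAW r4
#1 head=1: mul i1 no-port MUL/BR
#2 head=2: blt i2 no-port BR/BR
#3 head=3: blt ld i3/i4 dual
#4 head=5: ld mulh i5/i6 dual
#5 head=7: sub ld i7/i8 dual
#6 head=9: sub i9 WAW r1
#7 head=10: xor i10 RAW r1
#8 head=11: sub sll i11/i12 dual
#9 head=13: add i13 tail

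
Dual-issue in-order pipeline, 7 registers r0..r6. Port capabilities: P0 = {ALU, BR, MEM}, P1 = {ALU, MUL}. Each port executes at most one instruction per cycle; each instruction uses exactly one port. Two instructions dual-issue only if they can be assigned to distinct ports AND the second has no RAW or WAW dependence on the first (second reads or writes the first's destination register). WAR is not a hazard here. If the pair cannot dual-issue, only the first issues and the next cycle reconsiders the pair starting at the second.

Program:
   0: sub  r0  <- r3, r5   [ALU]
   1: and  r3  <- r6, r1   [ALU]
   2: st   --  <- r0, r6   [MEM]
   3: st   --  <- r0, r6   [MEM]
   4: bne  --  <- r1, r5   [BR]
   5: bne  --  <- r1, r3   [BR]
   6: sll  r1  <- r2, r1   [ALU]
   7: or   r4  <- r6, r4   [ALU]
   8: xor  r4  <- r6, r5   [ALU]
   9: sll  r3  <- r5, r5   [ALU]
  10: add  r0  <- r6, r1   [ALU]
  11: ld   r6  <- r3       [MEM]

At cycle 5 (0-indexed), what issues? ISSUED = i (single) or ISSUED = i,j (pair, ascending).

t=0 i0,i1:sub and ; dual
t=1 i2:st ; no-port MEM/MEM
t=2 i3:st ; no-port MEM/BR
t=3 i4:bne ; no-port BR/BR
t=4 i5,i6:bne sll ; dual
t=5 i7:or ; WAW r4
t=6 i8,i9:xor sll ; dual
t=7 i10,i11:add ld ; dual

ISSUED = 7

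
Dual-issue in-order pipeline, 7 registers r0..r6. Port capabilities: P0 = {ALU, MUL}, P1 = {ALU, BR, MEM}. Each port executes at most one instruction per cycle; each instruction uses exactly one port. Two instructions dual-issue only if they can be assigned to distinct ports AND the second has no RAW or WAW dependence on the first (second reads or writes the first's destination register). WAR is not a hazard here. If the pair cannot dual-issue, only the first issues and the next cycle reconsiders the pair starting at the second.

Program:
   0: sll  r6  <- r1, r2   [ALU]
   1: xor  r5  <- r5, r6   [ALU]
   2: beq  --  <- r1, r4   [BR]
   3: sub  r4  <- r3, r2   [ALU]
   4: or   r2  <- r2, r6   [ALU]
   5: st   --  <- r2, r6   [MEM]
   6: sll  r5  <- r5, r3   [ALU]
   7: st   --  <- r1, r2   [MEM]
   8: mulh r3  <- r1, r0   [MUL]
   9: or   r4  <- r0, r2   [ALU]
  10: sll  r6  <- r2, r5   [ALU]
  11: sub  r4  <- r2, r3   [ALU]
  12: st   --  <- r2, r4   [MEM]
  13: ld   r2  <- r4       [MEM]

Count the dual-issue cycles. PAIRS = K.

PAIRS = 5

#0 head=0: sll.ALU i0 RAW r6
#1 head=1: xor.ALU;beq.BR i1+i2 dual
#2 head=3: sub.ALU;or.ALU i3+i4 dual
#3 head=5: st.MEM;sll.ALU i5+i6 dual
#4 head=7: st.MEM;mulh.MUL i7+i8 dual
#5 head=9: or.ALU;sll.ALU i9+i10 dual
#6 head=11: sub.ALU i11 RAW r4
#7 head=12: st.MEM i12 no-port MEM/MEM
#8 head=13: ld.MEM i13 tail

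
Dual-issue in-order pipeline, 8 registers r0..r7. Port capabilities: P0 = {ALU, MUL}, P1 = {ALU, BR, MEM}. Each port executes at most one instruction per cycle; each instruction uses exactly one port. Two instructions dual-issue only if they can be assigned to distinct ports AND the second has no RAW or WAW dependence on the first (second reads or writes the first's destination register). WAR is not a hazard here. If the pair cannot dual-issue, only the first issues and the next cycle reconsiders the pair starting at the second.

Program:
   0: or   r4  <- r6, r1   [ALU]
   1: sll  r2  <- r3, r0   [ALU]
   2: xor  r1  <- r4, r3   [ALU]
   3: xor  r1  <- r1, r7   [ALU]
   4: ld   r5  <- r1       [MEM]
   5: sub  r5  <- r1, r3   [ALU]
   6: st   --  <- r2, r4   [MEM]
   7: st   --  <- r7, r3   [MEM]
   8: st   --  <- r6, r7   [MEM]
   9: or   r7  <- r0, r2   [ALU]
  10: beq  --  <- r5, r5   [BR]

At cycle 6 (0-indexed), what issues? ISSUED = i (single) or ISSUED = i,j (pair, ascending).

ISSUED = 8,9

  cy0 -> i0&i1 (or/sll) pair
  cy1 -> i2 (xor) RAW+WAW r1
  cy2 -> i3 (xor) RAW r1
  cy3 -> i4 (ld) WAW r5
  cy4 -> i5&i6 (sub/st) pair
  cy5 -> i7 (st) no-port MEM/MEM
  cy6 -> i8&i9 (st/or) pair
  cy7 -> i10 (beq) tail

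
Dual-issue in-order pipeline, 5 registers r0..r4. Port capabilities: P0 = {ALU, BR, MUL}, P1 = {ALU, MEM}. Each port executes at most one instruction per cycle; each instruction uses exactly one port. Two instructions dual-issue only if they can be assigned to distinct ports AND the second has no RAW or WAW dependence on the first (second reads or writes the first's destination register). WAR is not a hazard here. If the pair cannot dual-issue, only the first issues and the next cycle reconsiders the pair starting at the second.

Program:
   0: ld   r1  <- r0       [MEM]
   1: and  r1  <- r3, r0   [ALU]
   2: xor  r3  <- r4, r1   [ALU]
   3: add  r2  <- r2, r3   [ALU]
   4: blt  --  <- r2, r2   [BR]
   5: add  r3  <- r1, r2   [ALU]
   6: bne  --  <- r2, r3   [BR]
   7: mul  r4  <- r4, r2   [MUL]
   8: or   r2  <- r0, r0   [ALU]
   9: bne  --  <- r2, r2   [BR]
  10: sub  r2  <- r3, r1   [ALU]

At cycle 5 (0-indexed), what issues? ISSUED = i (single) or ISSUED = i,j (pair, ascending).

ISSUED = 6

0. ld @i0  | WAW r1
1. and @i1  | RAW r1
2. xor @i2  | RAW r3
3. add @i3  | RAW r2
4. blt/add @i4/i5  | dual
5. bne @i6  | no-port BR/MUL
6. mul/or @i7/i8  | dual
7. bne/sub @i9/i10  | dual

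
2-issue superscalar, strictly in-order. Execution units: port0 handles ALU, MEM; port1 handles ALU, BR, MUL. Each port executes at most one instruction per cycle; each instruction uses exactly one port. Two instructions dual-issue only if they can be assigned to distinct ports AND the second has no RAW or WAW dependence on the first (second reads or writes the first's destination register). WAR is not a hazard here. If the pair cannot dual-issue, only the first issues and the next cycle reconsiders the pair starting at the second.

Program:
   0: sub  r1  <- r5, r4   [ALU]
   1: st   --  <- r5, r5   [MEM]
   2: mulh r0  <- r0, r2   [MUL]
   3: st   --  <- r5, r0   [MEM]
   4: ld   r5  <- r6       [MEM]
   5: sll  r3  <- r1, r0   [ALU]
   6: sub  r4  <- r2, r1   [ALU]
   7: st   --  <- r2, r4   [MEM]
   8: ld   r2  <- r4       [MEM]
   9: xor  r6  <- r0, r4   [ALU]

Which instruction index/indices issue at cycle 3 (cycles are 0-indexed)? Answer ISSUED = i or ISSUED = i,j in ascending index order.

#0 head=0: sub+st i0&i1 2-wide
#1 head=2: mulh i2 RAW r0
#2 head=3: st i3 no-port MEM/MEM
#3 head=4: ld+sll i4&i5 2-wide
#4 head=6: sub i6 RAW r4
#5 head=7: st i7 no-port MEM/MEM
#6 head=8: ld+xor i8&i9 2-wide

ISSUED = 4,5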